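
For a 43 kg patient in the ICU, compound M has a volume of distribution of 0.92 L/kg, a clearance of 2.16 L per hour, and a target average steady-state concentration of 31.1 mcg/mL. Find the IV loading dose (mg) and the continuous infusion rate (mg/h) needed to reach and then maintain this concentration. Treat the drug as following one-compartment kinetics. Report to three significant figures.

(a) 1230 mg; (b) 67.2 mg/h

Total Vd = 0.92 × 43 = 39.56 L
Loading dose = Vd × C = 39.56 × 31.1 = 1230 mg
Maintenance: replace elimination → rate = CL × Css = 2.160 × 31.1 = 67.18 mg/h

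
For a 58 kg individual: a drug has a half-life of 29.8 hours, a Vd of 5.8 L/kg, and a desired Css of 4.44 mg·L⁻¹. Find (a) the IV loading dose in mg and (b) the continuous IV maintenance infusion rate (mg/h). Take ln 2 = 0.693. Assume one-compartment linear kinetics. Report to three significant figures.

(a) 1490 mg; (b) 34.7 mg/h

Vd(total) = 58 kg × 5.8 L/kg = 336.4 L
LD = Vd × C = 336.4 × 4.44 = 1494 mg
CL = 0.693 × Vd / t½ = 0.693 × 336.4 / 29.8 = 7.823 L/h
Infusion rate = CL × Css = 7.823 × 4.44 = 34.73 mg/h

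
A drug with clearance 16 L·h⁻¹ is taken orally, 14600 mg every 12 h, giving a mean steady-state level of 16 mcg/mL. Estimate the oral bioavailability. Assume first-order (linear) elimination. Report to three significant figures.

F·D/τ = CL·Css at steady state → F = CL·Css·τ / D.
F = 16 × 16 × 12 / 14600 = 0.210

0.210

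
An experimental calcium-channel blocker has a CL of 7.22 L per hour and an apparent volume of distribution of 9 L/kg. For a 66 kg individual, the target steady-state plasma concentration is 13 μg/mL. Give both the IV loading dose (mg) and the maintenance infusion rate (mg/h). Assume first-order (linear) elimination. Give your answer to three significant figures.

Vd = 9 L/kg × 66 kg = 594.0 L
LD = Vd · C_target = 594.0 × 13 = 7722 mg
Infusion rate = 7.220 L/h × 13 mg/L = 93.86 mg/h

(a) 7720 mg; (b) 93.9 mg/h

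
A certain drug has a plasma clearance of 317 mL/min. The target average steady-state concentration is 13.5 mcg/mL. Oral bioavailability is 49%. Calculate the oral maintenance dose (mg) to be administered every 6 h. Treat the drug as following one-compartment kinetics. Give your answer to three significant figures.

CL = 317 mL/min × 60/1000 = 19.02 L/h
D = CL × Css × τ / F = 19.02 × 13.5 × 6 / 0.49 = 3144 mg

3140 mg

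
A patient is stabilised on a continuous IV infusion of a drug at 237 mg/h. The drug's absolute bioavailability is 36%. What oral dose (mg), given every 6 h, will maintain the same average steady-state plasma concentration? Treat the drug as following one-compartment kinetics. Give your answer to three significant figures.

To maintain the same Css, the systemic dosing rate must be unchanged: F·D/τ = infusion rate.
D = rate × τ / F = 237 × 6 / 0.36 = 3950 mg

3950 mg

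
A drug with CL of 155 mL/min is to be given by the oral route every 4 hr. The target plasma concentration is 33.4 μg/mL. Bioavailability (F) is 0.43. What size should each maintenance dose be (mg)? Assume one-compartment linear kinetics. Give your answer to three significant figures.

2890 mg

CL = 155 mL/min = 155 × 0.06 = 9.300 L/h
D = CL × Css × τ / F = 9.300 × 33.4 × 4 / 0.43 = 2889 mg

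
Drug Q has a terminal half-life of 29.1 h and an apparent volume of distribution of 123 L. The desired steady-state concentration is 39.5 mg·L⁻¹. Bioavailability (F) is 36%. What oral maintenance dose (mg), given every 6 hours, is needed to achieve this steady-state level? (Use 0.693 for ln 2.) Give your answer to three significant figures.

k = 0.693/29.1 = 0.02381 h⁻¹, so CL = k·Vd = 0.02381 × 123.0 = 2.929 L/h
D = CL × Css × τ / F = 2.929 × 39.5 × 6 / 0.36 = 1928 mg

1930 mg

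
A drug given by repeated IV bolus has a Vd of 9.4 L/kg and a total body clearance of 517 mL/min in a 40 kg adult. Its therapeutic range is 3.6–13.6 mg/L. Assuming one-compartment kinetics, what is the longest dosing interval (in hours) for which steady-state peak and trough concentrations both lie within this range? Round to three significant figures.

16.1 h

Total Vd = 9.4 × 40 = 376.0 L
CL = 517 mL/min = 517 × 0.06 = 31.02 L/h
k = CL / Vd = 31.02 / 376.0 = 0.08250 h⁻¹
Between IV bolus doses, concentration decays as C = C₀·e^(−kτ), so C_peak/C_trough = e^(kτ).
τ_max = ln(C_peak/C_trough) / k = ln(13.6/3.6) / 0.08250 = 1.329 / 0.08250 = 16.11 h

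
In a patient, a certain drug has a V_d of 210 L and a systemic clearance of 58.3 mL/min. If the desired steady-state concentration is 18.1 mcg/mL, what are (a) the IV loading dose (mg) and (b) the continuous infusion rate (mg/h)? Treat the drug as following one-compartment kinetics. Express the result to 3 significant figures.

(a) 3800 mg; (b) 63.3 mg/h

Loading: fill Vd to C_target → 210.0 L × 18.1 mg/L = 3801 mg
Convert clearance: 58.3 mL/min × 60 min/h ÷ 1000 mL/L = 3.498 L/h
Infusion rate = 3.498 L/h × 18.1 mg/L = 63.31 mg/h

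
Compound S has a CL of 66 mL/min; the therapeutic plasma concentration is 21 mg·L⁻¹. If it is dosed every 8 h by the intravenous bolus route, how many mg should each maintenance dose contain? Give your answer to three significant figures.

CL = 66 mL/min × 60/1000 = 3.960 L/h
D = CL × Css × τ = 3.960 × 21 × 8 = 665.3 mg

665 mg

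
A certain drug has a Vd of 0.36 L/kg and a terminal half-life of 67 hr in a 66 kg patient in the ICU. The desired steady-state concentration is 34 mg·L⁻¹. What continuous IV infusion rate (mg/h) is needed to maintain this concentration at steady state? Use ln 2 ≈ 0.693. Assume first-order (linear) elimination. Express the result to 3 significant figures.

8.36 mg/h

Total Vd = 0.36 × 66 = 23.76 L
CL = 0.693 × Vd / t½ = 0.693 × 23.76 / 67 = 0.2458 L/h
Infusion rate = CL × Css = 0.2458 × 34 = 8.357 mg/h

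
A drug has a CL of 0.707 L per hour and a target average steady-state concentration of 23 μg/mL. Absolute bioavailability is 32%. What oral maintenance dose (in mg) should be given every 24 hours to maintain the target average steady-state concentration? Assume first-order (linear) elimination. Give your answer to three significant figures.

D = CL × Css × τ / F = 0.7070 × 23 × 24 / 0.32 = 1220 mg

1220 mg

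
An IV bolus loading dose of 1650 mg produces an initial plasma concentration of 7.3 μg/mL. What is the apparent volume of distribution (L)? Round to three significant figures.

226 L

Immediately after an IV bolus, C₀ = Dose / Vd, so Vd = Dose / C₀.
Vd = 1650 / 7.3 = 226.0 L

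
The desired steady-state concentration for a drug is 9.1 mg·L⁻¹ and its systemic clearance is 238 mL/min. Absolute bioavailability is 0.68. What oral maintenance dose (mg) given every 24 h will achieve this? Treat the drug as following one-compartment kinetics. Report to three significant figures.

4590 mg

CL = 238 mL/min = 238 × 0.06 = 14.28 L/h
At steady state, dose per interval replaces the amount cleared in that interval: F·D/τ = CL·Css.
D = CL × Css × τ / F = 14.28 × 9.1 × 24 / 0.68 = 4586 mg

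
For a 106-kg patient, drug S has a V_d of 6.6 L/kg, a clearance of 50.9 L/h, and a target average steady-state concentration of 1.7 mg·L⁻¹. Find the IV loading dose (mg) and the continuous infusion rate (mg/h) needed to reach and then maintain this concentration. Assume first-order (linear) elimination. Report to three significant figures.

Vd = 6.6 L/kg × 106 kg = 699.6 L
Loading: fill Vd to C_target → 699.6 L × 1.7 mg/L = 1189 mg
Maintenance infusion rate = CL × Css = 50.90 × 1.7 = 86.53 mg/h

(a) 1190 mg; (b) 86.5 mg/h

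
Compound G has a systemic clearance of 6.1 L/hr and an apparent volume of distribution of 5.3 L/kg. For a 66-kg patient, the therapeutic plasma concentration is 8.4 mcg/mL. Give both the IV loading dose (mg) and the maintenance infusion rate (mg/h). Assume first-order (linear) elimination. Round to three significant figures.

Vd = 5.3 L/kg × 66 kg = 349.8 L
Loading dose = Vd × C = 349.8 × 8.4 = 2938 mg
Infusion rate = 6.100 L/h × 8.4 mg/L = 51.24 mg/h

(a) 2940 mg; (b) 51.2 mg/h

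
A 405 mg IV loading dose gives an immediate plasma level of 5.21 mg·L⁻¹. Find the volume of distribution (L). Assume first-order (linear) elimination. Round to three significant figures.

77.7 L

Immediately after an IV bolus, C₀ = Dose / Vd, so Vd = Dose / C₀.
Vd = 405 / 5.21 = 77.74 L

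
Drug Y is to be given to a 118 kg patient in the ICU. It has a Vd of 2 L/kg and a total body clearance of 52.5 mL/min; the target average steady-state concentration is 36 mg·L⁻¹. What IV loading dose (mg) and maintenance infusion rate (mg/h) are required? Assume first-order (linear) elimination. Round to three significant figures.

(a) 8500 mg; (b) 113 mg/h

Vd(total) = 118 kg × 2 L/kg = 236.0 L
Loading: fill Vd to C_target → 236.0 L × 36 mg/L = 8496 mg
CL = 52.5 mL/min × 60/1000 = 3.150 L/h
Maintenance: replace elimination → rate = CL × Css = 3.150 × 36 = 113.4 mg/h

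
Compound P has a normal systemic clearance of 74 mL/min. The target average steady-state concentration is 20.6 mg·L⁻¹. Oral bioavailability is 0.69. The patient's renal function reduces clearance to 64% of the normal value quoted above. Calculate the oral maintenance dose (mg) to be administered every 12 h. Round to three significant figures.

Convert clearance: 74 mL/min × 60 min/h ÷ 1000 mL/L = 4.440 L/h
Patient clearance = 0.64 × 4.440 = 2.842 L/h
D = CL × Css × τ / F = 2.842 × 20.6 × 12 / 0.69 = 1018 mg

1020 mg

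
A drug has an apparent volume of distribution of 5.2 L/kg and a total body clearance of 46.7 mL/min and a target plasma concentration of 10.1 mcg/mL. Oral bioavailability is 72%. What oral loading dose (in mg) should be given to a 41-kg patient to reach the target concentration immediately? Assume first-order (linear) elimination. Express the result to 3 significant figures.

Vd = 5.2 L/kg × 41 kg = 213.2 L
LD = Vd × C / F = 213.2 × 10.10 / 0.72 = 2991 mg

2990 mg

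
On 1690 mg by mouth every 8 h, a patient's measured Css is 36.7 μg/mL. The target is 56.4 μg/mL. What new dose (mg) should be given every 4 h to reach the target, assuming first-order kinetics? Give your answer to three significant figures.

1300 mg

With linear kinetics, Css is proportional to dose rate (D/τ) at fixed clearance.
D₂ = D₁ × (Css,target / Css,current) × (τ₂/τ₁) = 1690 × (56.4/36.7) × (4/8) = 1299 mg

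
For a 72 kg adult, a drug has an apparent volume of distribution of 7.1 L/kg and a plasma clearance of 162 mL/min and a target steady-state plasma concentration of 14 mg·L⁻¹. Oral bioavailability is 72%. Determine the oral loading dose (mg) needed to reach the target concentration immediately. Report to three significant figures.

Vd = 7.1 L/kg × 72 kg = 511.2 L
LD = Vd × C / F = 511.2 × 14.00 / 0.72 = 9940 mg

9940 mg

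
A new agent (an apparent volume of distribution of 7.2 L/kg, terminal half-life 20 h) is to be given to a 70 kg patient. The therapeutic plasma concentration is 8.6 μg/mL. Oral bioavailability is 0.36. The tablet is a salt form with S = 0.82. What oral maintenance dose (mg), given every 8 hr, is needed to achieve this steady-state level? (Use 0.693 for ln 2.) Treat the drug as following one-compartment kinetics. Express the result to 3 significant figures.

4070 mg

Total Vd = 7.2 × 70 = 504.0 L
CL = 0.693 × Vd / t½ = 0.693 × 504.0 / 20 = 17.46 L/h
D = CL × Css × τ / F / S = 17.46 × 8.6 × 8 / 0.36 / 0.82 = 4069 mg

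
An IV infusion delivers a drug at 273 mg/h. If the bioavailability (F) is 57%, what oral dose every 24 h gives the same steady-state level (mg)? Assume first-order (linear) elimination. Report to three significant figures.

To maintain the same Css, the systemic dosing rate must be unchanged: F·D/τ = infusion rate.
D = rate × τ / F = 273 × 24 / 0.57 = 11490 mg

11500 mg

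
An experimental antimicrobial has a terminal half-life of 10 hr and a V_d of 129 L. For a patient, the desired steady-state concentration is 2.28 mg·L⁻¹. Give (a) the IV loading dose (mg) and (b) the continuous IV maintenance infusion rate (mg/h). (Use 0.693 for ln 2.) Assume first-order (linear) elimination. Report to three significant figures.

(a) 294 mg; (b) 20.4 mg/h

LD = Vd × C = 129.0 × 2.28 = 294.1 mg
CL = 0.693 × Vd / t½ = 0.693 × 129.0 / 10 = 8.940 L/h
Infusion rate = CL × Css = 8.940 × 2.28 = 20.38 mg/h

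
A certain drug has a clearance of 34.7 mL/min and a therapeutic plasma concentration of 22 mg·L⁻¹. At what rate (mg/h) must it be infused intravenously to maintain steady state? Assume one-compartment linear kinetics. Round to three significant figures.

Convert clearance: 34.7 mL/min × 60 min/h ÷ 1000 mL/L = 2.082 L/h
At steady state, infusion rate equals elimination rate: rate in = CL × Css.
R₀ = 2.082 × 22 = 45.80 mg/h

45.8 mg/h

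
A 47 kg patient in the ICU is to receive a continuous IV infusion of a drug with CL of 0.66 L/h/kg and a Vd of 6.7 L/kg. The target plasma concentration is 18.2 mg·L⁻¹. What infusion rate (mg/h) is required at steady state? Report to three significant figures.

565 mg/h

CL = 0.66 L/h/kg × 47 kg = 31.02 L/h
Infusion rate = CL · Css = 31.02 L/h × 18.2 mg/L = 564.6 mg/h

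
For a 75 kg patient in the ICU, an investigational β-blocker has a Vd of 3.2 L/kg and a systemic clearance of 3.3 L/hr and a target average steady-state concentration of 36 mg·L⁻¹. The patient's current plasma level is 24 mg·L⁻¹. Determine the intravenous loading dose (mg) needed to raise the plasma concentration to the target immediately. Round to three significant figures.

Total Vd = 3.2 × 75 = 240.0 L
LD is governed by Vd — clearance does not enter the loading-dose calculation.
Concentration deficit ΔC = 36 − 24 = 12.00 mg/L
LD = Vd × ΔC = 240.0 × 12.00 = 2880 mg

2880 mg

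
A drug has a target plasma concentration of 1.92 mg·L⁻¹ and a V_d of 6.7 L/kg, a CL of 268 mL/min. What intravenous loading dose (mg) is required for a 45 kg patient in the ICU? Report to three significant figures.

Vd(total) = 45 kg × 6.7 L/kg = 301.5 L
LD = Vd × C = 301.5 × 1.920 = 578.9 mg

579 mg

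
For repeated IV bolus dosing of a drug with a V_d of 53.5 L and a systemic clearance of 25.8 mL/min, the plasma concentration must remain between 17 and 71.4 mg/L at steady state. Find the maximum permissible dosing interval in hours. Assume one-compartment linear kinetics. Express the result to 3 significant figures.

Convert clearance: 25.8 mL/min × 60 min/h ÷ 1000 mL/L = 1.548 L/h
k = CL / Vd = 1.548 / 53.50 = 0.02893 h⁻¹
Between IV bolus doses, concentration decays as C = C₀·e^(−kτ), so C_peak/C_trough = e^(kτ).
τ_max = ln(C_peak/C_trough) / k = ln(71.4/17) / 0.02893 = 1.435 / 0.02893 = 49.60 h

49.6 h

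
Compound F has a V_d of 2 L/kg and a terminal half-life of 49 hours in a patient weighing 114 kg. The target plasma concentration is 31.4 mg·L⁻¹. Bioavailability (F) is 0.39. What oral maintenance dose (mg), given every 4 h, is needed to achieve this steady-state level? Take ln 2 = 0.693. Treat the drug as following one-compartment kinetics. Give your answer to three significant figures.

1040 mg

Total Vd = 2 × 114 = 228.0 L
k = 0.693/49 = 0.01414 h⁻¹, so CL = k·Vd = 0.01414 × 228.0 = 3.224 L/h
D = CL × Css × τ / F = 3.224 × 31.4 × 4 / 0.39 = 1038 mg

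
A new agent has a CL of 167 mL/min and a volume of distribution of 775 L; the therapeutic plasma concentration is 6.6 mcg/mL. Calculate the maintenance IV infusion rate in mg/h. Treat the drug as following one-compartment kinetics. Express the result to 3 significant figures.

CL = 167 mL/min = 167 × 0.06 = 10.02 L/h
Vd does not affect the maintenance rate; only clearance governs steady-state input.
Rate = CL × Css = 10.02 × 6.6 = 66.13 mg/h

66.1 mg/h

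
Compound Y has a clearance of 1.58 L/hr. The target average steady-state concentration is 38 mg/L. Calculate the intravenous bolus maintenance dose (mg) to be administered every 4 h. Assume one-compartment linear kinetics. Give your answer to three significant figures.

240 mg

At steady state, dose per interval replaces the amount cleared in that interval: D/τ = CL·Css.
D = CL × Css × τ = 1.580 × 38 × 4 = 240.2 mg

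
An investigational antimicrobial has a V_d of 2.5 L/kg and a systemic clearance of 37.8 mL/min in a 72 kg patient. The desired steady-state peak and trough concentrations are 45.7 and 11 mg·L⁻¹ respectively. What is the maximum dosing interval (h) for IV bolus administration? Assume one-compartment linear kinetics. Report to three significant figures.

Vd = 2.5 L/kg × 72 kg = 180.0 L
Convert clearance: 37.8 mL/min × 60 min/h ÷ 1000 mL/L = 2.268 L/h
k = CL / Vd = 2.268 / 180.0 = 0.01260 h⁻¹
Between IV bolus doses, concentration decays as C = C₀·e^(−kτ), so C_peak/C_trough = e^(kτ).
τ_max = ln(C_peak/C_trough) / k = ln(45.7/11) / 0.01260 = 1.424 / 0.01260 = 113.0 h

113 h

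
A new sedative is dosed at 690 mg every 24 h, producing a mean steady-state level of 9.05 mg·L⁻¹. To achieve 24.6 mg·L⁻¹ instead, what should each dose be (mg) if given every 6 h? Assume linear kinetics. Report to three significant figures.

469 mg

For first-order elimination, Css ∝ F·D/(CL·τ); F and CL are unchanged, so Css ∝ D/τ.
D₂ = D₁ × (Css,target / Css,current) × (τ₂/τ₁) = 690 × (24.6/9.05) × (6/24) = 468.9 mg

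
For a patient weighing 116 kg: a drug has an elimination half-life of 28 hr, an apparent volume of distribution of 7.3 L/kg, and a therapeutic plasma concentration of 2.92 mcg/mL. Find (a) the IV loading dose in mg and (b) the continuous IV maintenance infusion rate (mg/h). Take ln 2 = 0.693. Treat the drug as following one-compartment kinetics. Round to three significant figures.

(a) 2470 mg; (b) 61.2 mg/h

Vd = 7.3 L/kg × 116 kg = 846.8 L
LD = Vd × C = 846.8 × 2.92 = 2473 mg
CL = 0.693 × Vd / t½ = 0.693 × 846.8 / 28 = 20.96 L/h
Infusion rate = CL × Css = 20.96 × 2.92 = 61.20 mg/h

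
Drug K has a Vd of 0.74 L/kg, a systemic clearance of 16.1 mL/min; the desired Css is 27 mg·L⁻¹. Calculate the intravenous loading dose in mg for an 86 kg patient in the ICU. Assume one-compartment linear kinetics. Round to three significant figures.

1720 mg

Total Vd = 0.74 × 86 = 63.64 L
LD = Vd × C = 63.64 × 27.00 = 1718 mg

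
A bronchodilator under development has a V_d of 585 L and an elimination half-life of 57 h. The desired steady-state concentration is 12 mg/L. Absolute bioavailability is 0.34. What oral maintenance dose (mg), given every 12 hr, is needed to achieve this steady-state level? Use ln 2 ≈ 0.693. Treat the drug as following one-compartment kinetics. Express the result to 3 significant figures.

3010 mg

k = 0.693/57 = 0.01216 h⁻¹, so CL = k·Vd = 0.01216 × 585.0 = 7.114 L/h
D = CL × Css × τ / F = 7.114 × 12 × 12 / 0.34 = 3013 mg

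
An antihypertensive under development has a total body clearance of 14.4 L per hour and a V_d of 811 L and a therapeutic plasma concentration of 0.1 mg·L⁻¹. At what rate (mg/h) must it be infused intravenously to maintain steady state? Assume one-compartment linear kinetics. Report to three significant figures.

Rate = CL × Css = 14.40 × 0.1 = 1.440 mg/h

1.44 mg/h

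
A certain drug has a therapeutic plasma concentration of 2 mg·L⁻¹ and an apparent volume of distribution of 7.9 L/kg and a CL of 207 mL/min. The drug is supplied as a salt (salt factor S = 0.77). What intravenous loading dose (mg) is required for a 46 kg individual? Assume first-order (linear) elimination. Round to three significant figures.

944 mg

Vd(total) = 46 kg × 7.9 L/kg = 363.4 L
LD = Vd × C / S = 363.4 × 2.000 / 0.77 = 943.9 mg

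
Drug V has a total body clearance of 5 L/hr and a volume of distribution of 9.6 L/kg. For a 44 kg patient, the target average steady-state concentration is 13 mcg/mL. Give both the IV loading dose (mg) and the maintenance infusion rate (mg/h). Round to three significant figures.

(a) 5490 mg; (b) 65.0 mg/h

Total Vd = 9.6 × 44 = 422.4 L
Loading: fill Vd to C_target → 422.4 L × 13 mg/L = 5491 mg
Maintenance infusion rate = CL × Css = 5.000 × 13 = 65.00 mg/h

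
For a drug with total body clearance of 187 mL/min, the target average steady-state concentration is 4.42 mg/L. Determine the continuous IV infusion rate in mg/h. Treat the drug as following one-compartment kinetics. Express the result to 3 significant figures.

CL = 187 mL/min × 60/1000 = 11.22 L/h
At steady state, infusion rate equals elimination rate: rate in = CL × Css.
Rate = CL × Css = 11.22 × 4.42 = 49.59 mg/h

49.6 mg/h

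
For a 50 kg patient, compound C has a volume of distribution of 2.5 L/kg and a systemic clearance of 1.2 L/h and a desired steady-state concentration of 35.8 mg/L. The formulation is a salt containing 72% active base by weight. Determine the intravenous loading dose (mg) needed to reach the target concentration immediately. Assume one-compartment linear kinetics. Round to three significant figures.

Total Vd = 2.5 × 50 = 125.0 L
LD = Vd × C / S = 125.0 × 35.80 / 0.72 = 6215 mg

6220 mg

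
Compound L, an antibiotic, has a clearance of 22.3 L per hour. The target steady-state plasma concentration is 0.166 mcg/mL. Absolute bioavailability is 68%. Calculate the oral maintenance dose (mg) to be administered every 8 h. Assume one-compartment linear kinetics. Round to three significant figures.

D = CL × Css × τ / F = 22.30 × 0.166 × 8 / 0.68 = 43.55 mg

43.6 mg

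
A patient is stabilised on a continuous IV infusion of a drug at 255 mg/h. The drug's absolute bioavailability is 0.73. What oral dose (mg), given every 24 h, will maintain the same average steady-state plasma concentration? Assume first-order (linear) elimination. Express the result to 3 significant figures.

To maintain the same Css, the systemic dosing rate must be unchanged: F·D/τ = infusion rate.
D = rate × τ / F = 255 × 24 / 0.73 = 8384 mg

8380 mg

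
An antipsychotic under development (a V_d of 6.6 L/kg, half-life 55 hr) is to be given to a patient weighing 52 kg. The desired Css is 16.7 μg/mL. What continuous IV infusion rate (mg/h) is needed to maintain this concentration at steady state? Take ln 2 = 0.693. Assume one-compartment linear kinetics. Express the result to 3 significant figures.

72.2 mg/h

Vd = 6.6 L/kg × 52 kg = 343.2 L
CL = ln 2 · Vd / t½ = 0.693 × 343.2 / 55 = 4.324 L/h
Infusion rate = CL × Css = 4.324 × 16.7 = 72.21 mg/h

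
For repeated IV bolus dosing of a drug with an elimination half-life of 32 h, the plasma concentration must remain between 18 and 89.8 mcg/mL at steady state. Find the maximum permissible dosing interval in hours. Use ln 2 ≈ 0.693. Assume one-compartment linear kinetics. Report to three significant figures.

74.2 h

k = 0.693 / t½ = 0.693 / 32 = 0.02166 h⁻¹
Between IV bolus doses, concentration decays as C = C₀·e^(−kτ), so C_peak/C_trough = e^(kτ).
τ_max = ln(C_peak/C_trough) / k = ln(89.8/18) / 0.02166 = 1.607 / 0.02166 = 74.19 h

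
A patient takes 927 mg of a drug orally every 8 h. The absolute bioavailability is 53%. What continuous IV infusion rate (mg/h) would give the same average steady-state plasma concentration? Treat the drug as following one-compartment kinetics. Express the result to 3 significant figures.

61.4 mg/h

Equivalent systemic input: infusion rate = F·D/τ.
Rate = 0.53 × 927 / 8 = 61.41 mg/h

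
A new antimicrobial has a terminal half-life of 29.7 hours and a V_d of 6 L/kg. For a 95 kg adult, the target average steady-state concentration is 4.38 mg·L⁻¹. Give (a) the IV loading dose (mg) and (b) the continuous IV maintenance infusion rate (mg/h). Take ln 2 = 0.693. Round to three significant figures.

(a) 2500 mg; (b) 58.3 mg/h

Vd = 6 L/kg × 95 kg = 570.0 L
LD = Vd × C = 570.0 × 4.38 = 2497 mg
CL = 0.693 × Vd / t½ = 0.693 × 570.0 / 29.7 = 13.30 L/h
Infusion rate = CL × Css = 13.30 × 4.38 = 58.25 mg/h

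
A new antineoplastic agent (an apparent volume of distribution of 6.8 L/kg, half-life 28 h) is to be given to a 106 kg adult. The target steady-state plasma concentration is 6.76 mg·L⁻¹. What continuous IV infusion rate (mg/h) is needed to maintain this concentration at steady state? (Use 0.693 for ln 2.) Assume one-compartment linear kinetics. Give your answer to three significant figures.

Total Vd = 6.8 × 106 = 720.8 L
CL = ln 2 · Vd / t½ = 0.693 × 720.8 / 28 = 17.84 L/h
Infusion rate = CL × Css = 17.84 × 6.76 = 120.6 mg/h

121 mg/h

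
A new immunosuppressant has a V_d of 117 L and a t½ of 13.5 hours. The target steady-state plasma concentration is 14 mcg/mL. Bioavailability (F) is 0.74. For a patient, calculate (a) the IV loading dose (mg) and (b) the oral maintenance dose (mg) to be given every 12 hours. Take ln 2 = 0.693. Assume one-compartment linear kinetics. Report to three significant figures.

LD = Vd × C = 117.0 × 14 = 1638 mg
CL = 0.693 × Vd / t½ = 0.693 × 117.0 / 13.5 = 6.006 L/h
D = CL × Css × τ / F = 6.006 × 14 × 12 / 0.74 = 1364 mg

(a) 1640 mg; (b) 1360 mg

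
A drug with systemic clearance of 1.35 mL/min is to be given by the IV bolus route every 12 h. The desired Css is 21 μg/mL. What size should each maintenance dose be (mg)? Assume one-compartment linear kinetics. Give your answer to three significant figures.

CL = 1.35 mL/min = 1.35 × 0.06 = 0.08100 L/h
D = CL × Css × τ = 0.08100 × 21 × 12 = 20.41 mg

20.4 mg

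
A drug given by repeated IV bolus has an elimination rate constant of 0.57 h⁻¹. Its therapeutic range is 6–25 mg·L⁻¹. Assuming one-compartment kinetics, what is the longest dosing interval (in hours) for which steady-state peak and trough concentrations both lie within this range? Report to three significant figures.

2.50 h

Between IV bolus doses, concentration decays as C = C₀·e^(−kτ), so C_peak/C_trough = e^(kτ).
τ_max = ln(C_peak/C_trough) / k = ln(25/6) / 0.5700 = 1.427 / 0.5700 = 2.504 h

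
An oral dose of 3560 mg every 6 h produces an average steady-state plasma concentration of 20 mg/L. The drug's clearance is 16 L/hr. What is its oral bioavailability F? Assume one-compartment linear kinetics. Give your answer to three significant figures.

0.539

F·D/τ = CL·Css at steady state → F = CL·Css·τ / D.
F = 16 × 20 × 6 / 3560 = 0.539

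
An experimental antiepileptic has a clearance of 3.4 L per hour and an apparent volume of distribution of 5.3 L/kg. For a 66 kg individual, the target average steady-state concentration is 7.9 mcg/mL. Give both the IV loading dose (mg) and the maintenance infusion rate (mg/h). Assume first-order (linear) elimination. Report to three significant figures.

(a) 2760 mg; (b) 26.9 mg/h

Vd = 5.3 L/kg × 66 kg = 349.8 L
Loading dose = Vd × C = 349.8 × 7.9 = 2763 mg
Maintenance: replace elimination → rate = CL × Css = 3.400 × 7.9 = 26.86 mg/h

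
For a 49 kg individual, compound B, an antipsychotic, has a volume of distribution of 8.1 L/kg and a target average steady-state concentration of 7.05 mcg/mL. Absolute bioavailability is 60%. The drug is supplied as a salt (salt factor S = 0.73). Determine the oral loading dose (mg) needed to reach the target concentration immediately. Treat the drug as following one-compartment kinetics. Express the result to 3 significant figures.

Vd = 8.1 L/kg × 49 kg = 396.9 L
The loading dose fills Vd to the target concentration.
LD = Vd × C / F / S = 396.9 × 7.050 / 0.6 / 0.73 = 6388 mg

6390 mg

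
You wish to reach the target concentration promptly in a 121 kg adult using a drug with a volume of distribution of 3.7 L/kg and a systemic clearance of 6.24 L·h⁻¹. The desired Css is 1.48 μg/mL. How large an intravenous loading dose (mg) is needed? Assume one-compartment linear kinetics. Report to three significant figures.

663 mg

Vd(total) = 121 kg × 3.7 L/kg = 447.7 L
LD is governed by Vd — clearance does not enter the loading-dose calculation.
LD = Vd × C = 447.7 × 1.480 = 662.6 mg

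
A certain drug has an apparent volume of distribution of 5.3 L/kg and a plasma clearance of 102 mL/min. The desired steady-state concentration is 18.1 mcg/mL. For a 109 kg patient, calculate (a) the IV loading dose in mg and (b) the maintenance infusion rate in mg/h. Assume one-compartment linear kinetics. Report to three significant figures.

(a) 10500 mg; (b) 111 mg/h

Vd(total) = 109 kg × 5.3 L/kg = 577.7 L
Loading: fill Vd to C_target → 577.7 L × 18.1 mg/L = 10460 mg
CL = 102 mL/min × 60/1000 = 6.120 L/h
Maintenance: replace elimination → rate = CL × Css = 6.120 × 18.1 = 110.8 mg/h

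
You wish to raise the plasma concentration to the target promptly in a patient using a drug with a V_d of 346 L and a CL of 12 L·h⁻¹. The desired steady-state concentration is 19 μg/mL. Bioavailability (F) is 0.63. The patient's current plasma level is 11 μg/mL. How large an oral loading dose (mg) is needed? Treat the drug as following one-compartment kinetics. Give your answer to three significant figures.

4390 mg

The loading dose fills Vd to the target concentration.
Concentration deficit ΔC = 19 − 11 = 8.000 mg/L
LD = Vd × ΔC / F = 346.0 × 8.000 / 0.63 = 4394 mg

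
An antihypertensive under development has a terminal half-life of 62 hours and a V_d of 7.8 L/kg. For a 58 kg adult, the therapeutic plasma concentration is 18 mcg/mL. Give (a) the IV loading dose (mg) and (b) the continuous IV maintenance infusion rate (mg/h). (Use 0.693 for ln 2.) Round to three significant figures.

(a) 8140 mg; (b) 91.0 mg/h

Vd(total) = 58 kg × 7.8 L/kg = 452.4 L
LD = Vd × C = 452.4 × 18 = 8143 mg
CL = 0.693 × Vd / t½ = 0.693 × 452.4 / 62 = 5.057 L/h
Infusion rate = CL × Css = 5.057 × 18 = 91.03 mg/h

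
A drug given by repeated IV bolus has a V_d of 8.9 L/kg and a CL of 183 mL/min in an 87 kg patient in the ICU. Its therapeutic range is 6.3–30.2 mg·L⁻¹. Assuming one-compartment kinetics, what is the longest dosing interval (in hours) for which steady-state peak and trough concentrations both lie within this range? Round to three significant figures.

111 h

Total Vd = 8.9 × 87 = 774.3 L
CL = 183 mL/min × 60/1000 = 10.98 L/h
k = CL / Vd = 10.98 / 774.3 = 0.01418 h⁻¹
Between IV bolus doses, concentration decays as C = C₀·e^(−kτ), so C_peak/C_trough = e^(kτ).
τ_max = ln(C_peak/C_trough) / k = ln(30.2/6.3) / 0.01418 = 1.567 / 0.01418 = 110.5 h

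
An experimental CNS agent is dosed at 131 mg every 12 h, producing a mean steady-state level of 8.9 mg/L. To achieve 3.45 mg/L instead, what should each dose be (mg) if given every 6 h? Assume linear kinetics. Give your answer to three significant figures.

For first-order elimination, Css ∝ F·D/(CL·τ); F and CL are unchanged, so Css ∝ D/τ.
D₂ = D₁ × (Css,target / Css,current) × (τ₂/τ₁) = 131 × (3.45/8.9) × (6/12) = 25.39 mg

25.4 mg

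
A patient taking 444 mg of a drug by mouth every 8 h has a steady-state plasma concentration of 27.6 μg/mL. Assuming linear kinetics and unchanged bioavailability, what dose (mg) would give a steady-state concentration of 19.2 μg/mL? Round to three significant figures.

309 mg

For first-order elimination, Css ∝ F·D/(CL·τ); F and CL are unchanged, so Css ∝ D/τ.
D₂ = D₁ × (Css,target / Css,current) = 444 × 19.2/27.6 = 308.9 mg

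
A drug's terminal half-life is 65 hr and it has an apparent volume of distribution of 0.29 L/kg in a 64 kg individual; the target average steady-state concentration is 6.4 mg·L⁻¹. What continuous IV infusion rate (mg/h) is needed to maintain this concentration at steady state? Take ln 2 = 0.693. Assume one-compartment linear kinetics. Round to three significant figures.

Vd = 0.29 L/kg × 64 kg = 18.56 L
k = 0.693/65 = 0.01066 h⁻¹, so CL = k·Vd = 0.01066 × 18.56 = 0.1978 L/h
Infusion rate = CL × Css = 0.1978 × 6.4 = 1.266 mg/h

1.27 mg/h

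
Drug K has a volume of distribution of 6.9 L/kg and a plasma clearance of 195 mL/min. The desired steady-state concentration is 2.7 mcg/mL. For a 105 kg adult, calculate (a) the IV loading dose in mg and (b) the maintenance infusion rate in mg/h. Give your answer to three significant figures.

Total Vd = 6.9 × 105 = 724.5 L
LD = Vd · C_target = 724.5 × 2.7 = 1956 mg
CL = 195 mL/min = 195 × 0.06 = 11.70 L/h
Maintenance infusion rate = CL × Css = 11.70 × 2.7 = 31.59 mg/h

(a) 1960 mg; (b) 31.6 mg/h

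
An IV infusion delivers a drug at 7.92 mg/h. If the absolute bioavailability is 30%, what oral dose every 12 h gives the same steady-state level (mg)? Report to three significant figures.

To maintain the same Css, the systemic dosing rate must be unchanged: F·D/τ = infusion rate.
D = rate × τ / F = 7.92 × 12 / 0.3 = 316.8 mg

317 mg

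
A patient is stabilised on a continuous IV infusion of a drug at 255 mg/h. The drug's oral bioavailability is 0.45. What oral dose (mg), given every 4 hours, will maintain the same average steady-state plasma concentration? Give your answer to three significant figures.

2270 mg

To maintain the same Css, the systemic dosing rate must be unchanged: F·D/τ = infusion rate.
D = rate × τ / F = 255 × 4 / 0.45 = 2267 mg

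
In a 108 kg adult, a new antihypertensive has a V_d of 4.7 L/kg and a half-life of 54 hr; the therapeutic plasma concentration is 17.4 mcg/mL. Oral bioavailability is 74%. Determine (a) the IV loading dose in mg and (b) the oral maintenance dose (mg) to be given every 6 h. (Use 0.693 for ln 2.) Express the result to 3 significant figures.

Total Vd = 4.7 × 108 = 507.6 L
LD = Vd × C = 507.6 × 17.4 = 8832 mg
CL = 0.693 × Vd / t½ = 0.693 × 507.6 / 54 = 6.514 L/h
D = CL × Css × τ / F = 6.514 × 17.4 × 6 / 0.74 = 919.0 mg

(a) 8830 mg; (b) 919 mg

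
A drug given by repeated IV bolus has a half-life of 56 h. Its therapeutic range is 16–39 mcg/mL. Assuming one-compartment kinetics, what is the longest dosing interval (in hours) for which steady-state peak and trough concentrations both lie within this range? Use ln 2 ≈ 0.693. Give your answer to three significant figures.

72.0 h

k = 0.693 / t½ = 0.693 / 56 = 0.01238 h⁻¹
Between IV bolus doses, concentration decays as C = C₀·e^(−kτ), so C_peak/C_trough = e^(kτ).
τ_max = ln(C_peak/C_trough) / k = ln(39/16) / 0.01238 = 0.8910 / 0.01238 = 71.97 h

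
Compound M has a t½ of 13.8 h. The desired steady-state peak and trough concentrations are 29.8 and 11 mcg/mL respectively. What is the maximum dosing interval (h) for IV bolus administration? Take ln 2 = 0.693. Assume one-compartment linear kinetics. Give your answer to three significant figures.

k = 0.693 / t½ = 0.693 / 13.8 = 0.05022 h⁻¹
Between IV bolus doses, concentration decays as C = C₀·e^(−kτ), so C_peak/C_trough = e^(kτ).
τ_max = ln(C_peak/C_trough) / k = ln(29.8/11) / 0.05022 = 0.9966 / 0.05022 = 19.84 h

19.8 h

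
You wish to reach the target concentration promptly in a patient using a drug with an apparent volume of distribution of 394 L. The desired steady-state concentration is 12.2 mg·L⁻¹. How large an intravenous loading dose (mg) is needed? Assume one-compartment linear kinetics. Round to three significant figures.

The loading dose fills Vd to the target concentration.
LD = Vd × C = 394.0 × 12.20 = 4807 mg

4810 mg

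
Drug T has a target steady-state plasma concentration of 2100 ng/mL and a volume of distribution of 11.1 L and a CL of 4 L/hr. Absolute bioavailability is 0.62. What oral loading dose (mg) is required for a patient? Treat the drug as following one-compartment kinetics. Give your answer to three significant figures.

C = 2100 ng/mL = 2.100 mg/L
LD = Vd × C / F = 11.10 × 2.100 / 0.62 = 37.60 mg

37.6 mg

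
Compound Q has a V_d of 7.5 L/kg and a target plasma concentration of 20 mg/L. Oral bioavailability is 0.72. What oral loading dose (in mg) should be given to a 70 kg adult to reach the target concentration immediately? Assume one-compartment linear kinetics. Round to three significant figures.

14600 mg

Vd(total) = 70 kg × 7.5 L/kg = 525.0 L
LD = Vd × C / F = 525.0 × 20.00 / 0.72 = 14580 mg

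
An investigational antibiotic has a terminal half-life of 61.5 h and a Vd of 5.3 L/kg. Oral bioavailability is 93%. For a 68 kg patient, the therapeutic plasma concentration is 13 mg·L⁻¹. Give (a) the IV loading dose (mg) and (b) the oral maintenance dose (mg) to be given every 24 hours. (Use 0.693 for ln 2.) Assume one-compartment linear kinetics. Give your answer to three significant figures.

(a) 4690 mg; (b) 1360 mg

Total Vd = 5.3 × 68 = 360.4 L
LD = Vd × C = 360.4 × 13 = 4685 mg
CL = 0.693 × Vd / t½ = 0.693 × 360.4 / 61.5 = 4.061 L/h
D = CL × Css × τ / F = 4.061 × 13 × 24 / 0.93 = 1362 mg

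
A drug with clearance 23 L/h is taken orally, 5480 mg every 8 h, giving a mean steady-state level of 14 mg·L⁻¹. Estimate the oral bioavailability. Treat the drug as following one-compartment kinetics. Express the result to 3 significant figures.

F·D/τ = CL·Css at steady state → F = CL·Css·τ / D.
F = 23 × 14 × 8 / 5480 = 0.470

0.470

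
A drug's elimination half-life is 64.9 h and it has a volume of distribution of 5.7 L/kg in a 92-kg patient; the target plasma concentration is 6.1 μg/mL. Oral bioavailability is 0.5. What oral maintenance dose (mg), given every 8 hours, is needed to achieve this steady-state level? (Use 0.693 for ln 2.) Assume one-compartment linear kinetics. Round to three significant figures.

Vd = 5.7 L/kg × 92 kg = 524.4 L
CL = ln 2 · Vd / t½ = 0.693 × 524.4 / 64.9 = 5.600 L/h
D = CL × Css × τ / F = 5.600 × 6.1 × 8 / 0.5 = 546.6 mg

547 mg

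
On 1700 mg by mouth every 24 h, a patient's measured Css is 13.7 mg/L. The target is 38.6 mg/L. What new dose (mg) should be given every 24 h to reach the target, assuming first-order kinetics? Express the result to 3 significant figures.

With linear kinetics, Css is proportional to dose rate (D/τ) at fixed clearance.
D₂ = D₁ × (Css,target / Css,current) = 1700 × 38.6/13.7 = 4790 mg

4790 mg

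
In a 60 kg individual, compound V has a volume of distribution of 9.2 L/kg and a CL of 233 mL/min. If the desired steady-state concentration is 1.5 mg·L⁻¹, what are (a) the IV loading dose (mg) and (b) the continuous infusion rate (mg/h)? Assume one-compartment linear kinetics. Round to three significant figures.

(a) 828 mg; (b) 21.0 mg/h

Total Vd = 9.2 × 60 = 552.0 L
Loading dose = Vd × C = 552.0 × 1.5 = 828.0 mg
Convert clearance: 233 mL/min × 60 min/h ÷ 1000 mL/L = 13.98 L/h
Infusion rate = 13.98 L/h × 1.5 mg/L = 20.97 mg/h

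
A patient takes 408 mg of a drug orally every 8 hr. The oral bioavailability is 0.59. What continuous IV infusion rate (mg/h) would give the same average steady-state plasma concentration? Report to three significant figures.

Equivalent systemic input: infusion rate = F·D/τ.
Rate = 0.59 × 408 / 8 = 30.09 mg/h

30.1 mg/h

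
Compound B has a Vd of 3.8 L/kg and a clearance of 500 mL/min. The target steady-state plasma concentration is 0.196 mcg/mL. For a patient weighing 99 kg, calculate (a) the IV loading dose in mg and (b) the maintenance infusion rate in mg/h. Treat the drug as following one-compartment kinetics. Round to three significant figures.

(a) 73.7 mg; (b) 5.88 mg/h

Total Vd = 3.8 × 99 = 376.2 L
Loading dose = Vd × C = 376.2 × 0.196 = 73.74 mg
CL = 500 mL/min × 60/1000 = 30.00 L/h
Maintenance infusion rate = CL × Css = 30.00 × 0.196 = 5.880 mg/h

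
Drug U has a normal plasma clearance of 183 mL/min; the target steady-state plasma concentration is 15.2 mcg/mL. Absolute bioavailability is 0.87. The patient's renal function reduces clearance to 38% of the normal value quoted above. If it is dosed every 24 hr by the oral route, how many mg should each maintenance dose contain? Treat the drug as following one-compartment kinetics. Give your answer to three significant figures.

1750 mg

CL = 183 mL/min × 60/1000 = 10.98 L/h
Patient clearance = 0.38 × 10.98 = 4.172 L/h
D = CL × Css × τ / F = 4.172 × 15.2 × 24 / 0.87 = 1749 mg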